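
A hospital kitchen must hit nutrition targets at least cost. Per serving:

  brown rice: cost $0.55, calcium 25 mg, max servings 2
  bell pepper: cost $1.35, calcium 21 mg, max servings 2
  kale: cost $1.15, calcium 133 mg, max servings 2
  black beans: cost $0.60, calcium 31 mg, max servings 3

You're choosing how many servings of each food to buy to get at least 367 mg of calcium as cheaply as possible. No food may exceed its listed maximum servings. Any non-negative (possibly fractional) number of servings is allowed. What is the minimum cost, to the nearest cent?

$4.28

Cost per mg of calcium: kale $0.0086, black beans $0.0194, brown rice $0.0220, bell pepper $0.0643.
Take 2 servings of kale: +266.0 mg calcium for $2.30 (total $2.30, still need 101.0 mg).
Take 3 servings of black beans: +93.0 mg calcium for $1.80 (total $4.10, still need 8.0 mg).
Take 0.32 servings of brown rice: +8.0 mg calcium for $0.18 (total $4.28, still need 0.0 mg).
Filling from the cheapest source first is optimal under one linear minimum: $4.28.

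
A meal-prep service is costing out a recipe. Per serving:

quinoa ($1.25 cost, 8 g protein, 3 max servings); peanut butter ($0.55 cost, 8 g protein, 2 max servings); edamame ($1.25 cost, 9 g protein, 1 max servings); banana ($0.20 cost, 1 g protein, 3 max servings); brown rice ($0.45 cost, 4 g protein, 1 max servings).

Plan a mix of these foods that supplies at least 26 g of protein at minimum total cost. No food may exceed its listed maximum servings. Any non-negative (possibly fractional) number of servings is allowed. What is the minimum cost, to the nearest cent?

Cost per g of protein: peanut butter $0.0688, brown rice $0.1125, edamame $0.1389, quinoa $0.1562, banana $0.2000.
Take 2 servings of peanut butter: +16.0 g protein for $1.10 (total $1.10, still need 10.0 g).
Take 1 serving of brown rice: +4.0 g protein for $0.45 (total $1.55, still need 6.0 g).
Take 0.6667 servings of edamame: +6.0 g protein for $0.83 (total $2.38, still need 0.0 g).
Greedy by cheapest-per-g is optimal for a single linear constraint, so the minimum cost is $2.38.

$2.38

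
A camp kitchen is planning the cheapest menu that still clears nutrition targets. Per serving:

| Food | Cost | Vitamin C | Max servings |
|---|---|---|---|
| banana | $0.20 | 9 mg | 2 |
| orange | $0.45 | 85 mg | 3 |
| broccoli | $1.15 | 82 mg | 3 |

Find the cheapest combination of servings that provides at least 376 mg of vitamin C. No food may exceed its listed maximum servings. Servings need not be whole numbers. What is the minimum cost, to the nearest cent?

Cost per mg of vitamin C: orange $0.0053, broccoli $0.0140, banana $0.0222.
Take 3 servings of orange: +255.0 mg vitamin C for $1.35 (total $1.35, still need 121.0 mg).
Take 1.476 servings of broccoli: +121.0 mg vitamin C for $1.70 (total $3.05, still need 0.0 mg).
Greedy by cheapest-per-mg is optimal for a single linear constraint, so the minimum cost is $3.05.

$3.05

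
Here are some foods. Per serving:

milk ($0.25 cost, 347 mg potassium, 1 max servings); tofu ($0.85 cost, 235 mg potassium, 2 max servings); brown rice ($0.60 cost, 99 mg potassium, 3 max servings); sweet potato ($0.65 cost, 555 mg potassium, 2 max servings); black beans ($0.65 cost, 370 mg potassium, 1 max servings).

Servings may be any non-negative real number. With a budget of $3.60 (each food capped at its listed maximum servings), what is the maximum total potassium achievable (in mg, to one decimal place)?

2214.1 mg

Potassium per dollar: milk 1388, sweet potato 853.8, black beans 569.2, tofu 276.5, brown rice 165.
Take 1 serving of milk: spends $0.25, +347.0 mg potassium (running total 347.0 mg).
Take 2 servings of sweet potato: spends $1.30, +1110.0 mg potassium (running total 1457.0 mg).
Take 1 serving of black beans: spends $0.65, +370.0 mg potassium (running total 1827.0 mg).
Take 1.647 servings of tofu: spends $1.40, +387.1 mg potassium (running total 2214.1 mg).
Filling greedily by potassium-per-dollar is optimal for one linear limit, giving 2214.1 mg.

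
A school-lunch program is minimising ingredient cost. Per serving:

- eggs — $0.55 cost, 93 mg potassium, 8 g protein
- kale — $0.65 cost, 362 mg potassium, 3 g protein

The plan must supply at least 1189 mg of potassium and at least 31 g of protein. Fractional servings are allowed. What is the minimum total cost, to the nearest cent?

The cheapest plan sits at a corner of the feasible region — with two constraints it uses at most two foods.
eggs only: max(1189/93, 31/8) = 12.78 servings → $7.03.
kale only: max(1189/362, 31/3) = 10.33 servings → $6.72.
eggs + kale with both tight: 2.925 servings and 2.533 servings → $3.26.
Cheapest feasible corner: $3.26.

$3.26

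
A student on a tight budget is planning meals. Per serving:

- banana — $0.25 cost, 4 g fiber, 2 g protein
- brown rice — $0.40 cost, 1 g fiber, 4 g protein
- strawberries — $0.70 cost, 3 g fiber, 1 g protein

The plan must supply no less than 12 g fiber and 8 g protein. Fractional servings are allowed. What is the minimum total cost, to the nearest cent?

Compare the cost at each extreme point of the feasible region.
banana only: max(12/4, 8/2) = 4 servings → $1.00.
brown rice only: max(12/1, 8/4) = 12 servings → $4.80.
strawberries only: max(12/3, 8/1) = 8 servings → $5.60.
banana + brown rice with both tight: 2.857 servings and 0.5714 servings → $0.94.
banana + strawberries: intersection lies outside the first quadrant.
brown rice + strawberries with both tight: 1.091 servings and 3.636 servings → $2.98.
So the least-cost plan costs $0.94.

$0.94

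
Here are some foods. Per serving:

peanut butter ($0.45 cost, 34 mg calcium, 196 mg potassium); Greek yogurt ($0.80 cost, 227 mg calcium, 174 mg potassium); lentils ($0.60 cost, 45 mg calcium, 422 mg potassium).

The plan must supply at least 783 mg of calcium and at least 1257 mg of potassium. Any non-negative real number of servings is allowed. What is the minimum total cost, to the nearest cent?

At the optimum either one food covers both requirements or two foods hit both targets exactly; no other combination can be cheaper.
peanut butter only: max(783/34, 1257/196) = 23.03 servings → $10.36.
Greek yogurt only: max(783/227, 1257/174) = 7.224 servings → $5.78.
lentils only: max(783/45, 1257/422) = 17.4 servings → $10.44.
peanut butter + Greek yogurt with both tight: 3.865 servings and 2.87 servings → $4.04.
peanut butter + lentils: the both-tight solution has a negative serving — not a feasible corner.
Greek yogurt + lentils with both tight: 3.113 servings and 1.695 servings → $3.51.
Cheapest feasible corner: $3.51.

$3.51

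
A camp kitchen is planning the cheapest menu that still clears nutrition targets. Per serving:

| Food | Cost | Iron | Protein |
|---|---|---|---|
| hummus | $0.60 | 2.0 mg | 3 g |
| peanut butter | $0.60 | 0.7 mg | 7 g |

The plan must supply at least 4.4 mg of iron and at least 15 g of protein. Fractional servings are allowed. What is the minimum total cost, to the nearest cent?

$1.87

hummus only: max(4.4/2.0, 15/3) = 5 servings → $3.00.
peanut butter only: max(4.4/0.7, 15/7) = 6.286 servings → $3.77.
hummus + peanut butter with both tight: 1.706 servings and 1.412 servings → $1.87.
So the least-cost plan costs $1.87.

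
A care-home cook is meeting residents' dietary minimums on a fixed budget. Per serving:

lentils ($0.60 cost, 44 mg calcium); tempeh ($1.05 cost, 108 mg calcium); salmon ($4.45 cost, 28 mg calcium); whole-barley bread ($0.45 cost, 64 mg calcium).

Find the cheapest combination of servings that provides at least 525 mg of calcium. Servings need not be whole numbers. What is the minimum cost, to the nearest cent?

Cost per mg of calcium: whole-barley bread $0.0070, tempeh $0.0097, lentils $0.0136, salmon $0.1589.
With no serving limits, use only whole-barley bread: 525 mg / 64 mg = 8.203 servings × $0.45 = $3.69.

$3.69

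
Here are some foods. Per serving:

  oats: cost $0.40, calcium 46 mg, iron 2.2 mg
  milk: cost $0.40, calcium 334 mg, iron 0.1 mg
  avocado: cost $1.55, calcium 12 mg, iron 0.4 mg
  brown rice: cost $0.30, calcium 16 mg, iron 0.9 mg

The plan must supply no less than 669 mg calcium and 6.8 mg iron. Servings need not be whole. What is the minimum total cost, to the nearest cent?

$1.84

Compare the cost at each extreme point of the feasible region.
oats only: max(669/46, 6.8/2.2) = 14.54 servings → $5.82.
milk only: max(669/334, 6.8/0.1) = 68 servings → $27.20.
avocado only: max(669/12, 6.8/0.4) = 55.75 servings → $86.41.
brown rice only: max(669/16, 6.8/0.9) = 41.81 servings → $12.54.
oats + milk with both tight: 3.019 servings and 1.587 servings → $1.84.
oats + avocado: the both-tight solution has a negative serving — not a feasible corner.
oats + brown rice: intersection lies outside the first quadrant.
milk + avocado with both tight: 1.405 servings and 16.65 servings → $26.37.
milk + brown rice with both tight: 1.65 servings and 7.372 servings → $2.87.
avocado + brown rice: intersection lies outside the first quadrant.
Cheapest feasible corner: $1.84.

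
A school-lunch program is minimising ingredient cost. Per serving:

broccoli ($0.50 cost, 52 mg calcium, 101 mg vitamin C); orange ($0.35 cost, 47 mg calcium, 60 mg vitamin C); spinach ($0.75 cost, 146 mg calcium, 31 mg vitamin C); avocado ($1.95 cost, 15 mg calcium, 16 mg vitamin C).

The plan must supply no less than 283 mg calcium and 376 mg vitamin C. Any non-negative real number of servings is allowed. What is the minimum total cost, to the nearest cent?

This is a tiny linear program; its minimum lies at a vertex of the feasible set. List the vertices and price them.
broccoli only: max(283/52, 376/101) = 5.442 servings → $2.72.
orange only: max(283/47, 376/60) = 6.267 servings → $2.19.
spinach only: max(283/146, 376/31) = 12.13 servings → $9.10.
avocado only: max(283/15, 376/16) = 23.5 servings → $45.83.
broccoli + orange with both tight: 0.4253 servings and 5.551 servings → $2.16.
broccoli + spinach with both tight: 3.512 servings and 0.6876 servings → $2.27.
broccoli + avocado with both tight: 1.628 servings and 13.22 servings → $26.60.
orange + spinach: the both-tight solution has a negative serving — not a feasible corner.
orange + avocado: the both-tight solution has a negative serving — not a feasible corner.
spinach + avocado: the both-tight solution has a negative serving — not a feasible corner.
Cheapest feasible corner: $2.16.

$2.16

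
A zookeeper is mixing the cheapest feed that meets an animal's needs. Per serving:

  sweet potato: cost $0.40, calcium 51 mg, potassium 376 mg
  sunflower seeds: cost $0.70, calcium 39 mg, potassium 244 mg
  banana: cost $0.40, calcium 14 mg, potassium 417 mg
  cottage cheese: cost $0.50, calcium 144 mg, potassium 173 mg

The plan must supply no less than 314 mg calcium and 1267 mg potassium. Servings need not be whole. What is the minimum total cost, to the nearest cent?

The cheapest plan sits at a corner of the feasible region — with two constraints it uses at most two foods.
sweet potato only: max(314/51, 1267/376) = 6.157 servings → $2.46.
sunflower seeds only: max(314/39, 1267/244) = 8.051 servings → $5.64.
banana only: max(314/14, 1267/417) = 22.43 servings → $8.97.
cottage cheese only: max(314/144, 1267/173) = 7.324 servings → $3.66.
sweet potato + sunflower seeds with both targets exact would need a negative amount; discard.
sweet potato + banana with both targets exact would need a negative amount; discard.
sweet potato + cottage cheese with both tight: 2.827 servings and 1.179 servings → $1.72.
sunflower seeds + banana: intersection lies outside the first quadrant.
sunflower seeds + cottage cheese with both tight: 4.513 servings and 0.9582 servings → $3.64.
banana + cottage cheese with both tight: 2.223 servings and 1.964 servings → $1.87.
Cheapest feasible corner: $1.72.

$1.72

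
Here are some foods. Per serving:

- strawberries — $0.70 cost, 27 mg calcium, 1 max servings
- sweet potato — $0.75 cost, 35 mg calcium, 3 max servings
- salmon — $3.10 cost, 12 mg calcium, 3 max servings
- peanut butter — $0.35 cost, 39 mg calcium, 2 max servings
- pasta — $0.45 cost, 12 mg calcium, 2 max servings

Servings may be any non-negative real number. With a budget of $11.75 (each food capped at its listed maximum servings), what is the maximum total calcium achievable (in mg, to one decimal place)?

261.9 mg

Calcium per dollar: peanut butter 111.4, sweet potato 46.67, strawberries 38.57, pasta 26.67, salmon 3.871.
Take 2 servings of peanut butter: spends $0.70, +78.0 mg calcium (running total 78.0 mg).
Take 3 servings of sweet potato: spends $2.25, +105.0 mg calcium (running total 183.0 mg).
Take 1 serving of strawberries: spends $0.70, +27.0 mg calcium (running total 210.0 mg).
Take 2 servings of pasta: spends $0.90, +24.0 mg calcium (running total 234.0 mg).
Take 2.323 servings of salmon: spends $7.20, +27.9 mg calcium (running total 261.9 mg).
Filling greedily by calcium-per-dollar is optimal for one linear limit, giving 261.9 mg.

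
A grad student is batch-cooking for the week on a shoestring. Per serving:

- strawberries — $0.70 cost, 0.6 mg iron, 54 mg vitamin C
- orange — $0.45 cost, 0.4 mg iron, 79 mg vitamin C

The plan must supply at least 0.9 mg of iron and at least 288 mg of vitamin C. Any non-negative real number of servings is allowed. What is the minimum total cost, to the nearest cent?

$1.64

For a min-cost LP with two ≥-constraints, a basic feasible solution has at most two positive variables.
strawberries only: max(0.9/0.6, 288/54) = 5.333 servings → $3.73.
orange only: max(0.9/0.4, 288/79) = 3.646 servings → $1.64.
strawberries + orange with both targets exact would need a negative amount; discard.
The minimum over all feasible corners is $1.64.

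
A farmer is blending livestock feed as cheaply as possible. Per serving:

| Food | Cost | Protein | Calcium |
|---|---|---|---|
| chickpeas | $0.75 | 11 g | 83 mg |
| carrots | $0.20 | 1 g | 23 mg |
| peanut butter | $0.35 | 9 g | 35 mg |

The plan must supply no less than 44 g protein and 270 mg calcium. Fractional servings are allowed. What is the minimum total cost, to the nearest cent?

$2.50

At the optimum either one food covers both requirements or two foods hit both targets exactly; no other combination can be cheaper.
chickpeas only: max(44/11, 270/83) = 4 servings → $3.00.
carrots only: max(44/1, 270/23) = 44 servings → $8.80.
peanut butter only: max(44/9, 270/35) = 7.714 servings → $2.70.
chickpeas + carrots: intersection lies outside the first quadrant.
chickpeas + peanut butter with both tight: 2.459 servings and 1.884 servings → $2.50.
carrots + peanut butter with both tight: 5.174 servings and 4.314 servings → $2.54.
Cheapest feasible corner: $2.50.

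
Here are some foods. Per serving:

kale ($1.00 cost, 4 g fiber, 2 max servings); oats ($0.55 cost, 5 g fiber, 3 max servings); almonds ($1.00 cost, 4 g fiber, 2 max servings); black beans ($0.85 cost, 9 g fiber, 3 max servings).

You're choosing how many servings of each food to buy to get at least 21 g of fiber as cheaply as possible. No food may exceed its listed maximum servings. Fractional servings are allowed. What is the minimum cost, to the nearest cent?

Cost per g of fiber: black beans $0.0944, oats $0.1100, kale $0.2500, almonds $0.2500.
Take 2.333 servings of black beans: +21.0 g fiber for $1.98 (total $1.98, still need 0.0 g).
Filling from the cheapest source first is optimal under one linear minimum: $1.98.

$1.98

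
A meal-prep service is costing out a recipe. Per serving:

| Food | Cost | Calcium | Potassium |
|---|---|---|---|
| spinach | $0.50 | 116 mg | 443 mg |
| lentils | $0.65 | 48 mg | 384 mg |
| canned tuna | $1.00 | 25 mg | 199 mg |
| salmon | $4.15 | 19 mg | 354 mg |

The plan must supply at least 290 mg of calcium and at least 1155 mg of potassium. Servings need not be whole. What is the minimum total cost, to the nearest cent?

This is a tiny linear program; its minimum lies at a vertex of the feasible set. List the vertices and price them.
spinach only: max(290/116, 1155/443) = 2.607 servings → $1.30.
lentils only: max(290/48, 1155/384) = 6.042 servings → $3.93.
canned tuna only: max(290/25, 1155/199) = 11.6 servings → $11.60.
salmon only: max(290/19, 1155/354) = 15.26 servings → $63.34.
spinach + lentils with both tight: 2.402 servings and 0.2367 servings → $1.35.
spinach + canned tuna with both tight: 2.401 servings and 0.4588 servings → $1.66.
spinach + salmon with both tight: 2.472 servings and 0.1688 servings → $1.94.
lentils + canned tuna with both targets exact would need a negative amount; discard.
lentils + salmon: the both-tight solution has a negative serving — not a feasible corner.
canned tuna + salmon: the both-tight solution has a negative serving — not a feasible corner.
So the least-cost plan costs $1.30.

$1.30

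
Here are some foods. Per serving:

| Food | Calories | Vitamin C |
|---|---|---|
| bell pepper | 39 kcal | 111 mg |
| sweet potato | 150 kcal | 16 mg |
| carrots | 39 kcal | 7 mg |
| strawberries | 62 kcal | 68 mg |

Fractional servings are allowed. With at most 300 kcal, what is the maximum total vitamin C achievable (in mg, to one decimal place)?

Vitamin C per kcal: bell pepper 2.846, strawberries 1.097, carrots 0.1795, sweet potato 0.1067.
With no serving limits, spend the whole calories allowance on bell pepper: 300 kcal / 39 kcal × 111 mg = 853.8 mg.

853.8 mg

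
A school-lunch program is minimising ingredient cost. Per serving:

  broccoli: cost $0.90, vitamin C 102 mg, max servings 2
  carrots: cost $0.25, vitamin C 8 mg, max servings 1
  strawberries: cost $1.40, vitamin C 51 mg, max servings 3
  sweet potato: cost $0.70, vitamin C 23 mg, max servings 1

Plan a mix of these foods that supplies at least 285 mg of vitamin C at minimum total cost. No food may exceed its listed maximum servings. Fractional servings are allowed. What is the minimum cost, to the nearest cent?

Cost per mg of vitamin C: broccoli $0.0088, strawberries $0.0275, sweet potato $0.0304, carrots $0.0312.
Take 2 servings of broccoli: +204.0 mg vitamin C for $1.80 (total $1.80, still need 81.0 mg).
Take 1.588 servings of strawberries: +81.0 mg vitamin C for $2.22 (total $4.02, still need 0.0 mg).
Filling from the cheapest source first is optimal under one linear minimum: $4.02.

$4.02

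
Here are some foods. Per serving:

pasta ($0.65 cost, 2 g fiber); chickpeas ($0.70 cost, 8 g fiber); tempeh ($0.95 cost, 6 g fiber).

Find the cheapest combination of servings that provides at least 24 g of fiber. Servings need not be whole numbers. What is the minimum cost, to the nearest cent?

$2.10

Cost per g of fiber: chickpeas $0.0875, tempeh $0.1583, pasta $0.3250.
With no serving limits, use only chickpeas: 24 g / 8 g = 3 servings × $0.70 = $2.10.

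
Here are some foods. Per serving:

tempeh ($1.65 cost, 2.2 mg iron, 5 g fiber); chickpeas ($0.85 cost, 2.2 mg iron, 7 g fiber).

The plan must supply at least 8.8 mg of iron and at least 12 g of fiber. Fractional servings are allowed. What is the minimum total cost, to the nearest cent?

Compare the cost at each extreme point of the feasible region.
tempeh only: max(8.8/2.2, 12/5) = 4 servings → $6.60.
chickpeas only: max(8.8/2.2, 12/7) = 4 servings → $3.40.
tempeh + chickpeas with both targets exact would need a negative amount; discard.
The minimum over all feasible corners is $3.40.

$3.40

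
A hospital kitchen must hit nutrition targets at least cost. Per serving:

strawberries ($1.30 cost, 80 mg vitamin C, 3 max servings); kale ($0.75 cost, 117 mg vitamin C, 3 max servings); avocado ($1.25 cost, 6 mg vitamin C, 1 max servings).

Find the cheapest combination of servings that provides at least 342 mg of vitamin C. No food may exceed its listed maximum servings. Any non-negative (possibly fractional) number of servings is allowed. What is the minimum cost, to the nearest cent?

$2.19

Cost per mg of vitamin C: kale $0.0064, strawberries $0.0163, avocado $0.2083.
Take 2.923 servings of kale: +342.0 mg vitamin C for $2.19 (total $2.19, still need 0.0 mg).
Filling from the cheapest source first is optimal under one linear minimum: $2.19.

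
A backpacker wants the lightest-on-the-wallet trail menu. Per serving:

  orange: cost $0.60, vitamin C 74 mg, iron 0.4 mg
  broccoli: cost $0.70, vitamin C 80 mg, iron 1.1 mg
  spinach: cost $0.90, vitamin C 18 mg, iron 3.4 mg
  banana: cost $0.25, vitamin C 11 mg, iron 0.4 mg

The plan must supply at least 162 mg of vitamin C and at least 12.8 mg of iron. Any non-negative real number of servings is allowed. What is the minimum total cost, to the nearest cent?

With two linear requirements the optimum uses one or two foods; enumerate the corners.
orange only: max(162/74, 12.8/0.4) = 32 servings → $19.20.
broccoli only: max(162/80, 12.8/1.1) = 11.64 servings → $8.15.
spinach only: max(162/18, 12.8/3.4) = 9 servings → $8.10.
banana only: max(162/11, 12.8/0.4) = 32 servings → $8.00.
orange + broccoli: the both-tight solution has a negative serving — not a feasible corner.
orange + spinach with both tight: 1.311 servings and 3.61 servings → $4.04.
orange + banana: the both-tight solution has a negative serving — not a feasible corner.
broccoli + spinach with both tight: 1.27 servings and 3.354 servings → $3.91.
broccoli + banana: intersection lies outside the first quadrant.
spinach + banana with both tight: 2.517 servings and 10.61 servings → $4.92.
The minimum over all feasible corners is $3.91.

$3.91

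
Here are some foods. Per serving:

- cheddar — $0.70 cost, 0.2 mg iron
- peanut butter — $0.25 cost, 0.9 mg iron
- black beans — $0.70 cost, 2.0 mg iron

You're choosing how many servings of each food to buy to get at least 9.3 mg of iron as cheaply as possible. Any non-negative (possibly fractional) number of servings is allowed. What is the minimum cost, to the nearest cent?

Cost per mg of iron: peanut butter $0.2778, black beans $0.3500, cheddar $3.5000.
With no serving limits, use only peanut butter: 9.3 mg / 0.9 mg = 10.33 servings × $0.25 = $2.58.

$2.58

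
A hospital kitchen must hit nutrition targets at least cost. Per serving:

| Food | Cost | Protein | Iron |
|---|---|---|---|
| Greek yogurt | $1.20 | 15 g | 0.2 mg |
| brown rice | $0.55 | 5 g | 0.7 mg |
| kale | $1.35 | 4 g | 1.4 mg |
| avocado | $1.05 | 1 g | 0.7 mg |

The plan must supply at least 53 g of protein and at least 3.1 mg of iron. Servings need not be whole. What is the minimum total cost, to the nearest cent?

$4.81

At the optimum either one food covers both requirements or two foods hit both targets exactly; no other combination can be cheaper.
Greek yogurt only: max(53/15, 3.1/0.2) = 15.5 servings → $18.60.
brown rice only: max(53/5, 3.1/0.7) = 10.6 servings → $5.83.
kale only: max(53/4, 3.1/1.4) = 13.25 servings → $17.89.
avocado only: max(53/1, 3.1/0.7) = 53 servings → $55.65.
Greek yogurt + brown rice with both tight: 2.274 servings and 3.779 servings → $4.81.
Greek yogurt + kale with both tight: 3.059 servings and 1.777 servings → $6.07.
Greek yogurt + avocado with both tight: 3.301 servings and 3.485 servings → $7.62.
brown rice + kale: the both-tight solution has a negative serving — not a feasible corner.
brown rice + avocado: intersection lies outside the first quadrant.
kale + avocado: intersection lies outside the first quadrant.
So the least-cost plan costs $4.81.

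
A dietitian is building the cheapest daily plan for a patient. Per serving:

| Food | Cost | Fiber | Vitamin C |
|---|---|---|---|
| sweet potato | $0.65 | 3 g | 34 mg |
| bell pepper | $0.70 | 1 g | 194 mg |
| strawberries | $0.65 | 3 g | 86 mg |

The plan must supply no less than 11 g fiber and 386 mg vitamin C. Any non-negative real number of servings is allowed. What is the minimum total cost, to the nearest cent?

$2.59

An LP optimum is at a vertex; with two nutrient constraints at most two foods are used. Check each candidate.
sweet potato only: max(11/3, 386/34) = 11.35 servings → $7.38.
bell pepper only: max(11/1, 386/194) = 11 servings → $7.70.
strawberries only: max(11/3, 386/86) = 4.488 servings → $2.92.
sweet potato + bell pepper with both tight: 3.19 servings and 1.431 servings → $3.07.
sweet potato + strawberries: intersection lies outside the first quadrant.
bell pepper + strawberries with both tight: 0.4274 servings and 3.524 servings → $2.59.
So the least-cost plan costs $2.59.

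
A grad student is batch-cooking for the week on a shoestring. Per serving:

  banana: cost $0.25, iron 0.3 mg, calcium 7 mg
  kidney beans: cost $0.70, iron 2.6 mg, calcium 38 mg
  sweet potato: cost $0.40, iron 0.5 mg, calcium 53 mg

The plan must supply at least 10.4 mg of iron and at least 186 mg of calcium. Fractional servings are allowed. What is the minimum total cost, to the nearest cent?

$3.00

Two binding constraints pin down two serving amounts, so the optimal mix uses at most two foods. The candidates are each food alone (scaled to the tighter of iron/calcium) and each pair with both constraints tight.
banana only: max(10.4/0.3, 186/7) = 34.67 servings → $8.67.
kidney beans only: max(10.4/2.6, 186/38) = 4.895 servings → $3.43.
sweet potato only: max(10.4/0.5, 186/53) = 20.8 servings → $8.32.
banana + kidney beans with both tight: 13 servings and 2.5 servings → $5.00.
banana + sweet potato: intersection lies outside the first quadrant.
kidney beans + sweet potato with both tight: 3.857 servings and 0.7441 servings → $3.00.
So the least-cost plan costs $3.00.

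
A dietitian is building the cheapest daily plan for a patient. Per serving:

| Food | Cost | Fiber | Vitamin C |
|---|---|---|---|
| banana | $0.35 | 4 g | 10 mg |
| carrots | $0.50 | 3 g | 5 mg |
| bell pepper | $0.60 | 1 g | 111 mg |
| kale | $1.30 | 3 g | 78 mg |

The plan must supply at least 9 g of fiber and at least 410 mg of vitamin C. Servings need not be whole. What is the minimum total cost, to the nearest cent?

$2.62

Minimising a linear cost over {fiber ≥ 9, vitamin C ≥ 410, servings ≥ 0} — the optimum is at a vertex, using one or two foods.
banana only: max(9/4, 410/10) = 41 servings → $14.35.
carrots only: max(9/3, 410/5) = 82 servings → $41.00.
bell pepper only: max(9/1, 410/111) = 9 servings → $5.40.
kale only: max(9/3, 410/78) = 5.256 servings → $6.83.
banana + carrots: the both-tight solution has a negative serving — not a feasible corner.
banana + bell pepper with both tight: 1.357 servings and 3.571 servings → $2.62.
banana + kale: intersection lies outside the first quadrant.
carrots + bell pepper with both tight: 1.796 servings and 3.613 servings → $3.07.
carrots + kale: the both-tight solution has a negative serving — not a feasible corner.
bell pepper + kale with both tight: 2.071 servings and 2.31 servings → $4.25.
So the least-cost plan costs $2.62.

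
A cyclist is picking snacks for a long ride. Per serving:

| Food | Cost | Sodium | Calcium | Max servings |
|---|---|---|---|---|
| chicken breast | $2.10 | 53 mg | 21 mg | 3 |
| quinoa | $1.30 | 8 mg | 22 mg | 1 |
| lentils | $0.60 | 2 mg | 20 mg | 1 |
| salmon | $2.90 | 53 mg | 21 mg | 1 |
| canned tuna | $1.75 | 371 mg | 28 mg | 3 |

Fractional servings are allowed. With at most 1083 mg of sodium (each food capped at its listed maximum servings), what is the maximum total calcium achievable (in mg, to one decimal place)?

Calcium per mg sodium: lentils 10, quinoa 2.75, chicken breast 0.3962, salmon 0.3962, canned tuna 0.07547.
Take 1 serving of lentils: uses 2 mg sodium, +20.0 mg calcium (running total 20.0 mg).
Take 1 serving of quinoa: uses 8 mg sodium, +22.0 mg calcium (running total 42.0 mg).
Take 3 servings of chicken breast: uses 159 mg sodium, +63.0 mg calcium (running total 105.0 mg).
Take 1 serving of salmon: uses 53 mg sodium, +21.0 mg calcium (running total 126.0 mg).
Take 2.321 servings of canned tuna: uses 861 mg sodium, +65.0 mg calcium (running total 191.0 mg).
Greedy by best ratio exhausts the sodium allowance optimally: 191.0 mg.

191.0 mg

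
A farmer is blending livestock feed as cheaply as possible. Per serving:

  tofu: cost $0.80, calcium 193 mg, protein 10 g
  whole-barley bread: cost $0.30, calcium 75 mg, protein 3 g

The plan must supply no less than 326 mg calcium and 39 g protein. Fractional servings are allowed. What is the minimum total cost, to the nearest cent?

$3.12

Minimising a linear cost over {calcium ≥ 326, protein ≥ 39, servings ≥ 0} — the optimum is at a vertex, using one or two foods.
tofu only: max(326/193, 39/10) = 3.9 servings → $3.12.
whole-barley bread only: max(326/75, 39/3) = 13 servings → $3.90.
tofu + whole-barley bread: intersection lies outside the first quadrant.
So the least-cost plan costs $3.12.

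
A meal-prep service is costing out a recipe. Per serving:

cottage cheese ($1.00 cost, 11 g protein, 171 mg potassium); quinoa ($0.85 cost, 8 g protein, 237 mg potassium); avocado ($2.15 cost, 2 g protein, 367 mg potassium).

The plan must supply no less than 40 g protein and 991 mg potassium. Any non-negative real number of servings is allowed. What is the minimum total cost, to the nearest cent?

$4.04

Compare the cost at each extreme point of the feasible region.
cottage cheese only: max(40/11, 991/171) = 5.795 servings → $5.80.
quinoa only: max(40/8, 991/237) = 5 servings → $4.25.
avocado only: max(40/2, 991/367) = 20 servings → $43.00.
cottage cheese + quinoa with both tight: 1.253 servings and 3.278 servings → $4.04.
cottage cheese + avocado with both tight: 3.437 servings and 1.099 servings → $5.80.
quinoa + avocado: the both-tight solution has a negative serving — not a feasible corner.
Cheapest feasible corner: $4.04.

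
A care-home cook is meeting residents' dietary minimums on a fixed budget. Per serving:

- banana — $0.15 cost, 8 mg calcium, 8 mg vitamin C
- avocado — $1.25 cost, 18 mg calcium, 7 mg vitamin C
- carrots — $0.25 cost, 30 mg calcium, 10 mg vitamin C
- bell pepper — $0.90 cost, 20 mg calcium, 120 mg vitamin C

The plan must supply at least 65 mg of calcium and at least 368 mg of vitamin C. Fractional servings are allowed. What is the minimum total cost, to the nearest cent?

$2.78

Two binding constraints pin down two serving amounts, so the optimal mix uses at most two foods. The candidates are each food alone (scaled to the tighter of calcium/vitamin C) and each pair with both constraints tight.
banana only: max(65/8, 368/8) = 46 servings → $6.90.
avocado only: max(65/18, 368/7) = 52.57 servings → $65.71.
carrots only: max(65/30, 368/10) = 36.8 servings → $9.20.
bell pepper only: max(65/20, 368/120) = 3.25 servings → $2.92.
banana + avocado with both targets exact would need a negative amount; discard.
banana + carrots: the both-tight solution has a negative serving — not a feasible corner.
banana + bell pepper with both tight: 0.55 servings and 3.03 servings → $2.81.
avocado + carrots: the both-tight solution has a negative serving — not a feasible corner.
avocado + bell pepper with both tight: 0.2178 servings and 3.054 servings → $3.02.
carrots + bell pepper with both tight: 0.1294 servings and 3.056 servings → $2.78.
The minimum over all feasible corners is $2.78.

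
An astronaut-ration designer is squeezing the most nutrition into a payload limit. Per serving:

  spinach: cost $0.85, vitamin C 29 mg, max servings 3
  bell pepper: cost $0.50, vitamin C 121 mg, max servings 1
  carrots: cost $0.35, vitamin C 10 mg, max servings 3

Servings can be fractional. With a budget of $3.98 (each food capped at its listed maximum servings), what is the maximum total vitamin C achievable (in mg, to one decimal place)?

234.6 mg

Vitamin C per dollar: bell pepper 242, spinach 34.12, carrots 28.57.
Take 1 serving of bell pepper: spends $0.50, +121.0 mg vitamin C (running total 121.0 mg).
Take 3 servings of spinach: spends $2.55, +87.0 mg vitamin C (running total 208.0 mg).
Take 2.657 servings of carrots: spends $0.93, +26.6 mg vitamin C (running total 234.6 mg).
Greedy by best ratio exhausts the cost allowance optimally: 234.6 mg.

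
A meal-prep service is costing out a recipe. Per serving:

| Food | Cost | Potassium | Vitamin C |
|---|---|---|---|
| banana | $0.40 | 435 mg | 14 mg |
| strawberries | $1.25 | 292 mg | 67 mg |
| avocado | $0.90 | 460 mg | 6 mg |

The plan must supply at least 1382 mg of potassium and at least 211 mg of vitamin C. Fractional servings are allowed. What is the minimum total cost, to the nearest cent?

For a min-cost LP with two ≥-constraints, a basic feasible solution has at most two positive variables.
banana only: max(1382/435, 211/14) = 15.07 servings → $6.03.
strawberries only: max(1382/292, 211/67) = 4.733 servings → $5.92.
avocado only: max(1382/460, 211/6) = 35.17 servings → $31.65.
banana + strawberries with both tight: 1.236 servings and 2.891 servings → $4.11.
banana + avocado: intersection lies outside the first quadrant.
strawberries + avocado with both tight: 3.054 servings and 1.066 servings → $4.78.
So the least-cost plan costs $4.11.

$4.11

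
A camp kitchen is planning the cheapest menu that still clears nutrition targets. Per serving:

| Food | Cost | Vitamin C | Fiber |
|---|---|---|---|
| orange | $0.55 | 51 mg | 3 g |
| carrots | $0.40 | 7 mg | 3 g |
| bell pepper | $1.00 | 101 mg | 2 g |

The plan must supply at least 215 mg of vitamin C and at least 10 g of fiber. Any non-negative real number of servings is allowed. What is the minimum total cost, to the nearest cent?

$2.26

An LP optimum is at a vertex; with two nutrient constraints at most two foods are used. Check each candidate.
orange only: max(215/51, 10/3) = 4.216 servings → $2.32.
carrots only: max(215/7, 10/3) = 30.71 servings → $12.29.
bell pepper only: max(215/101, 10/2) = 5 servings → $5.00.
orange + carrots: the both-tight solution has a negative serving — not a feasible corner.
orange + bell pepper with both tight: 2.886 servings and 0.6716 servings → $2.26.
carrots + bell pepper with both tight: 2.007 servings and 1.99 servings → $2.79.
The minimum over all feasible corners is $2.26.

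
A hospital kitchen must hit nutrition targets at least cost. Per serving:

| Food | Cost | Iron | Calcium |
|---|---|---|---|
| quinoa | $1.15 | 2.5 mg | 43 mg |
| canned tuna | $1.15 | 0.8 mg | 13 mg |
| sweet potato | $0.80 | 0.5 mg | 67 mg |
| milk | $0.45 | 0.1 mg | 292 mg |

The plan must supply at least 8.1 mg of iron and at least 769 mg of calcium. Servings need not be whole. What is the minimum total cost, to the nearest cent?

$4.60

Check every corner: each single food scaled to meet both minima, and each pair solved so both constraints bind.
quinoa only: max(8.1/2.5, 769/43) = 17.88 servings → $20.57.
canned tuna only: max(8.1/0.8, 769/13) = 59.15 servings → $68.03.
sweet potato only: max(8.1/0.5, 769/67) = 16.2 servings → $12.96.
milk only: max(8.1/0.1, 769/292) = 81 servings → $36.45.
quinoa + canned tuna: intersection lies outside the first quadrant.
quinoa + sweet potato with both tight: 1.084 servings and 10.78 servings → $9.87.
quinoa + milk with both tight: 3.153 servings and 2.169 servings → $4.60.
canned tuna + sweet potato with both tight: 3.359 servings and 10.83 servings → $12.52.
canned tuna + milk with both tight: 9.851 servings and 2.195 servings → $12.32.
sweet potato + milk with both targets exact would need a negative amount; discard.
So the least-cost plan costs $4.60.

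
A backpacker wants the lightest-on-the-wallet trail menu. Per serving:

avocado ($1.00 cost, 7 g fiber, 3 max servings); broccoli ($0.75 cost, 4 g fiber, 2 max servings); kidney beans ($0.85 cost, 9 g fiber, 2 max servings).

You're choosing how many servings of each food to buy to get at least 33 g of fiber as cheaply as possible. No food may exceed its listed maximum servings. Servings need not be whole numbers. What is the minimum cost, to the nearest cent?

Cost per g of fiber: kidney beans $0.0944, avocado $0.1429, broccoli $0.1875.
Take 2 servings of kidney beans: +18.0 g fiber for $1.70 (total $1.70, still need 15.0 g).
Take 2.143 servings of avocado: +15.0 g fiber for $2.14 (total $3.84, still need 0.0 g).
Greedy by cheapest-per-g is optimal for a single linear constraint, so the minimum cost is $3.84.

$3.84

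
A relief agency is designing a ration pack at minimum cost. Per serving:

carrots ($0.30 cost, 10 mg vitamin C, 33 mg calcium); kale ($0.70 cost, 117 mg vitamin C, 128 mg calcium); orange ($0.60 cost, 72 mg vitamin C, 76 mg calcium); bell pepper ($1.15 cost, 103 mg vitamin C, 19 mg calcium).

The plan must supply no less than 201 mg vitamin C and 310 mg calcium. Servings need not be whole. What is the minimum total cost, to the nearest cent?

$1.70

At the optimum either one food covers both requirements or two foods hit both targets exactly; no other combination can be cheaper.
carrots only: max(201/10, 310/33) = 20.1 servings → $6.03.
kale only: max(201/117, 310/128) = 2.422 servings → $1.70.
orange only: max(201/72, 310/76) = 4.079 servings → $2.45.
bell pepper only: max(201/103, 310/19) = 16.32 servings → $18.76.
carrots + kale with both tight: 4.084 servings and 1.369 servings → $2.18.
carrots + orange with both tight: 4.359 servings and 2.186 servings → $2.62.
carrots + bell pepper with both tight: 8.76 servings and 1.101 servings → $3.89.
kale + orange: the both-tight solution has a negative serving — not a feasible corner.
kale + bell pepper with both targets exact would need a negative amount; discard.
orange + bell pepper: the both-tight solution has a negative serving — not a feasible corner.
The minimum over all feasible corners is $1.70.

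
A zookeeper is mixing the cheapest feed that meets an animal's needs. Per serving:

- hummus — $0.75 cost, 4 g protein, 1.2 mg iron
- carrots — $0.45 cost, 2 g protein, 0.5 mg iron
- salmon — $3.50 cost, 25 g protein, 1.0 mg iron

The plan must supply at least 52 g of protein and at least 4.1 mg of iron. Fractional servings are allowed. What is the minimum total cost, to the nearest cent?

With two linear requirements the optimum uses one or two foods; enumerate the corners.
hummus only: max(52/4, 4.1/1.2) = 13 servings → $9.75.
carrots only: max(52/2, 4.1/0.5) = 26 servings → $11.70.
salmon only: max(52/25, 4.1/1.0) = 4.1 servings → $14.35.
hummus + carrots: the both-tight solution has a negative serving — not a feasible corner.
hummus + salmon with both tight: 1.942 servings and 1.769 servings → $7.65.
carrots + salmon with both tight: 4.81 servings and 1.695 servings → $8.10.
Cheapest feasible corner: $7.65.

$7.65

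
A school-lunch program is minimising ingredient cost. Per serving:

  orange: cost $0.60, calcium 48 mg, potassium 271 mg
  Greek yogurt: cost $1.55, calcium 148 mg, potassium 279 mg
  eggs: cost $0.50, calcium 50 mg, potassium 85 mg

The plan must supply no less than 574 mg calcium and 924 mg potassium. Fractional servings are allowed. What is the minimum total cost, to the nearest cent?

Minimising a linear cost over {calcium ≥ 574, potassium ≥ 924, servings ≥ 0} — the optimum is at a vertex, using one or two foods.
orange only: max(574/48, 924/271) = 11.96 servings → $7.17.
Greek yogurt only: max(574/148, 924/279) = 3.878 servings → $6.01.
eggs only: max(574/50, 924/85) = 11.48 servings → $5.74.
orange + Greek yogurt with both targets exact would need a negative amount; discard.
orange + eggs: the both-tight solution has a negative serving — not a feasible corner.
Greek yogurt + eggs with both targets exact would need a negative amount; discard.
So the least-cost plan costs $5.74.

$5.74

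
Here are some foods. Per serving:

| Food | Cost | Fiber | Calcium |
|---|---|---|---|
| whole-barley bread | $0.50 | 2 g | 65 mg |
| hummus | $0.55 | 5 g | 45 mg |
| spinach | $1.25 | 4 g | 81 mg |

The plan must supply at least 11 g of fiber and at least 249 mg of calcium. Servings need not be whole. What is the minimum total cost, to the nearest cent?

$2.10

This is a tiny linear program; its minimum lies at a vertex of the feasible set. List the vertices and price them.
whole-barley bread only: max(11/2, 249/65) = 5.5 servings → $2.75.
hummus only: max(11/5, 249/45) = 5.533 servings → $3.04.
spinach only: max(11/4, 249/81) = 3.074 servings → $3.84.
whole-barley bread + hummus with both tight: 3.191 servings and 0.9234 servings → $2.10.
whole-barley bread + spinach with both tight: 1.071 servings and 2.214 servings → $3.30.
hummus + spinach: intersection lies outside the first quadrant.
Cheapest feasible corner: $2.10.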